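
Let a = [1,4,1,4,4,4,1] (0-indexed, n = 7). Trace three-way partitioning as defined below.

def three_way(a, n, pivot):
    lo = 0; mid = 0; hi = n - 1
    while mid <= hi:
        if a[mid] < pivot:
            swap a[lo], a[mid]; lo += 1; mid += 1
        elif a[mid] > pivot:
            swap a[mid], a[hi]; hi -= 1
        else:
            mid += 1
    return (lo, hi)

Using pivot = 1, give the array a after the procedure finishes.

[1,1,1,4,4,4,4]

lo=0 mid=0 hi=6
1=1: mid=1
4>1: swap(1,6), hi=5 ⇒ [1,1,1,4,4,4,4]
1=1: mid=2
1=1: mid=3
4>1: swap(3,5), hi=4 ⇒ [1,1,1,4,4,4,4]
4>1: swap(3,4), hi=3 ⇒ [1,1,1,4,4,4,4]
4>1: swap(3,3), hi=2 ⇒ [1,1,1,4,4,4,4]
done. lo=0 hi=2; a=[1,1,1,4,4,4,4]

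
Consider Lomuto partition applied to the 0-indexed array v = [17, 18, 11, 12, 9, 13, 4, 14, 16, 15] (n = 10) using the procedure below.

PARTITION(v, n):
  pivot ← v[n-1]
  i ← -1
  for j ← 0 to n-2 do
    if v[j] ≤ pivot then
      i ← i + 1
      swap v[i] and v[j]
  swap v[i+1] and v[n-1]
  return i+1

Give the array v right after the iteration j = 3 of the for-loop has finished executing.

pivot = v[9] = 15; i = -1
j=0: v[0]=17 > 15 → no swap
j=1: v[1]=18 > 15 → no swap
j=2: v[2]=11 ≤ 15 → i=0, swap v[0],v[2] → [11, 18, 17, 12, 9, 13, 4, 14, 16, 15]
j=3: v[3]=12 ≤ 15 → i=1, swap v[1],v[3] → [11, 12, 17, 18, 9, 13, 4, 14, 16, 15]
(after j=3) v = [11, 12, 17, 18, 9, 13, 4, 14, 16, 15]

[11, 12, 17, 18, 9, 13, 4, 14, 16, 15]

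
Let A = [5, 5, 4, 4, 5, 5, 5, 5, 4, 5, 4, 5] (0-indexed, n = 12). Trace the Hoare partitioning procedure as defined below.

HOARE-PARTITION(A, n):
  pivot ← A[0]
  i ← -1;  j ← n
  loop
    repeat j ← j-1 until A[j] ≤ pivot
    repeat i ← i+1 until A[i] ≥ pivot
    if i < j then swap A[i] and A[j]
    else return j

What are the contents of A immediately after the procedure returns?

[5, 4, 4, 4, 5, 4, 5, 5, 5, 5, 5, 5]

pivot=5
j stops at 11 (5), i stops at 0 (5); swap ⇒ [5, 5, 4, 4, 5, 5, 5, 5, 4, 5, 4, 5]
j stops at 10 (4), i stops at 1 (5); swap ⇒ [5, 4, 4, 4, 5, 5, 5, 5, 4, 5, 5, 5]
j stops at 9 (5), i stops at 4 (5); swap ⇒ [5, 4, 4, 4, 5, 5, 5, 5, 4, 5, 5, 5]
j stops at 8 (4), i stops at 5 (5); swap ⇒ [5, 4, 4, 4, 5, 4, 5, 5, 5, 5, 5, 5]
j stops at 7 (5), i stops at 6 (5); swap ⇒ [5, 4, 4, 4, 5, 4, 5, 5, 5, 5, 5, 5]
j stops at 6, i stops at 7; i≥j ⇒ return 6. A=[5, 4, 4, 4, 5, 4, 5, 5, 5, 5, 5, 5]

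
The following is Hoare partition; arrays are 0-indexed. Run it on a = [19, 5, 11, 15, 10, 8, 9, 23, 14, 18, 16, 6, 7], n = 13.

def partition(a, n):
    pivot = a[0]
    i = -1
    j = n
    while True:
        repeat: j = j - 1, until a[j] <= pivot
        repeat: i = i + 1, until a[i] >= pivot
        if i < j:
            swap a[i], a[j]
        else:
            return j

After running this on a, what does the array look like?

pivot = a[0] = 19; i = -1, j = 13
j→12 (a[12]=7≤19), i→0 (a[0]=19≥19); i<j, swap → [7, 5, 11, 15, 10, 8, 9, 23, 14, 18, 16, 6, 19]
j→11 (a[11]=6≤19), i→7 (a[7]=23≥19); i<j, swap → [7, 5, 11, 15, 10, 8, 9, 6, 14, 18, 16, 23, 19]
j→10, i→11; i≥j, return j=10. a = [7, 5, 11, 15, 10, 8, 9, 6, 14, 18, 16, 23, 19]

[7, 5, 11, 15, 10, 8, 9, 6, 14, 18, 16, 23, 19]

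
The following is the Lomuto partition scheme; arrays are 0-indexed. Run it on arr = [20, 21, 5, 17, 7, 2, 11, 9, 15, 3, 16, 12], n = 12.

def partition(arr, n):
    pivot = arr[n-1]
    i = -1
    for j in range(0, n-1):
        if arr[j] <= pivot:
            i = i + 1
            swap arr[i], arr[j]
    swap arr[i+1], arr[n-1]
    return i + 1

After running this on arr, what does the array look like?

pivot = arr[11] = 12; i = -1
j=0: arr[0]=20 > 12 → no swap
j=1: arr[1]=21 > 12 → no swap
j=2: arr[2]=5 ≤ 12 → i=0, swap arr[0],arr[2] → [5, 21, 20, 17, 7, 2, 11, 9, 15, 3, 16, 12]
j=3: arr[3]=17 > 12 → no swap
j=4: arr[4]=7 ≤ 12 → i=1, swap arr[1],arr[4] → [5, 7, 20, 17, 21, 2, 11, 9, 15, 3, 16, 12]
j=5: arr[5]=2 ≤ 12 → i=2, swap arr[2],arr[5] → [5, 7, 2, 17, 21, 20, 11, 9, 15, 3, 16, 12]
j=6: arr[6]=11 ≤ 12 → i=3, swap arr[3],arr[6] → [5, 7, 2, 11, 21, 20, 17, 9, 15, 3, 16, 12]
j=7: arr[7]=9 ≤ 12 → i=4, swap arr[4],arr[7] → [5, 7, 2, 11, 9, 20, 17, 21, 15, 3, 16, 12]
j=8: arr[8]=15 > 12 → no swap
j=9: arr[9]=3 ≤ 12 → i=5, swap arr[5],arr[9] → [5, 7, 2, 11, 9, 3, 17, 21, 15, 20, 16, 12]
j=10: arr[10]=16 > 12 → no swap
final swap arr[6],arr[11] → [5, 7, 2, 11, 9, 3, 12, 21, 15, 20, 16, 17]; return 6

[5, 7, 2, 11, 9, 3, 12, 21, 15, 20, 16, 17]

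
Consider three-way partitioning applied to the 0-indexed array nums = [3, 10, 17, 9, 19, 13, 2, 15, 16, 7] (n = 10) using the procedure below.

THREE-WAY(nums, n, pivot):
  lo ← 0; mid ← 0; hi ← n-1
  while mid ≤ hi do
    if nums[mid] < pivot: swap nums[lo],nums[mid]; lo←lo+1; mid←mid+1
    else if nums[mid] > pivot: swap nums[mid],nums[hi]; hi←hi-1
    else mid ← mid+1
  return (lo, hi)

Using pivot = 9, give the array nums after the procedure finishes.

pivot = 9; lo=0, mid=0, hi=9
nums[mid]=3<9: swap nums[0],nums[0]; lo=1,mid=1 → [3, 10, 17, 9, 19, 13, 2, 15, 16, 7]
nums[mid]=10>9: swap nums[1],nums[9]; hi=8 → [3, 7, 17, 9, 19, 13, 2, 15, 16, 10]
nums[mid]=7<9: swap nums[1],nums[1]; lo=2,mid=2 → [3, 7, 17, 9, 19, 13, 2, 15, 16, 10]
nums[mid]=17>9: swap nums[2],nums[8]; hi=7 → [3, 7, 16, 9, 19, 13, 2, 15, 17, 10]
nums[mid]=16>9: swap nums[2],nums[7]; hi=6 → [3, 7, 15, 9, 19, 13, 2, 16, 17, 10]
nums[mid]=15>9: swap nums[2],nums[6]; hi=5 → [3, 7, 2, 9, 19, 13, 15, 16, 17, 10]
nums[mid]=2<9: swap nums[2],nums[2]; lo=3,mid=3 → [3, 7, 2, 9, 19, 13, 15, 16, 17, 10]
nums[mid]=9=9: mid=4
nums[mid]=19>9: swap nums[4],nums[5]; hi=4 → [3, 7, 2, 9, 13, 19, 15, 16, 17, 10]
nums[mid]=13>9: swap nums[4],nums[4]; hi=3 → [3, 7, 2, 9, 13, 19, 15, 16, 17, 10]
end: lo=3, hi=3; nums = [3, 7, 2, 9, 13, 19, 15, 16, 17, 10]

[3, 7, 2, 9, 13, 19, 15, 16, 17, 10]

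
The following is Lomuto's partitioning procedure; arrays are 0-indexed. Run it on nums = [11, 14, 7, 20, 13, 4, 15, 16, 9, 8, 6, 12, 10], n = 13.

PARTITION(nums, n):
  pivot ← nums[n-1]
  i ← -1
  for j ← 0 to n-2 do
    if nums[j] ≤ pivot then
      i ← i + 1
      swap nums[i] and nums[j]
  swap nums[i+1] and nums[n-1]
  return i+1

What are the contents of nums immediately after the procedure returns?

pivot = nums[12] = 10; i = -1
j=0: nums[0]=11 > 10 → no swap
j=1: nums[1]=14 > 10 → no swap
j=2: nums[2]=7 ≤ 10 → i=0, swap nums[0],nums[2] → [7, 14, 11, 20, 13, 4, 15, 16, 9, 8, 6, 12, 10]
j=3: nums[3]=20 > 10 → no swap
j=4: nums[4]=13 > 10 → no swap
j=5: nums[5]=4 ≤ 10 → i=1, swap nums[1],nums[5] → [7, 4, 11, 20, 13, 14, 15, 16, 9, 8, 6, 12, 10]
j=6: nums[6]=15 > 10 → no swap
j=7: nums[7]=16 > 10 → no swap
j=8: nums[8]=9 ≤ 10 → i=2, swap nums[2],nums[8] → [7, 4, 9, 20, 13, 14, 15, 16, 11, 8, 6, 12, 10]
j=9: nums[9]=8 ≤ 10 → i=3, swap nums[3],nums[9] → [7, 4, 9, 8, 13, 14, 15, 16, 11, 20, 6, 12, 10]
j=10: nums[10]=6 ≤ 10 → i=4, swap nums[4],nums[10] → [7, 4, 9, 8, 6, 14, 15, 16, 11, 20, 13, 12, 10]
j=11: nums[11]=12 > 10 → no swap
final swap nums[5],nums[12] → [7, 4, 9, 8, 6, 10, 15, 16, 11, 20, 13, 12, 14]; return 5

[7, 4, 9, 8, 6, 10, 15, 16, 11, 20, 13, 12, 14]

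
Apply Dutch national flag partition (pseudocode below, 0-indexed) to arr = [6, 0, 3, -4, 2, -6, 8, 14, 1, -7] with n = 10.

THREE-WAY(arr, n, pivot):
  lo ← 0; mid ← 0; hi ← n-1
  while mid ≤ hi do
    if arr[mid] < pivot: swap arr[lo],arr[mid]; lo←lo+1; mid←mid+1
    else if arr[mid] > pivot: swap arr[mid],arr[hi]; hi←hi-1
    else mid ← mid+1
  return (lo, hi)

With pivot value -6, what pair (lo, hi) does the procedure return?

pivot = -6; lo=0, mid=0, hi=9
arr[mid]=6>-6: swap arr[0],arr[9]; hi=8 → [-7, 0, 3, -4, 2, -6, 8, 14, 1, 6]
arr[mid]=-7<-6: swap arr[0],arr[0]; lo=1,mid=1 → [-7, 0, 3, -4, 2, -6, 8, 14, 1, 6]
arr[mid]=0>-6: swap arr[1],arr[8]; hi=7 → [-7, 1, 3, -4, 2, -6, 8, 14, 0, 6]
arr[mid]=1>-6: swap arr[1],arr[7]; hi=6 → [-7, 14, 3, -4, 2, -6, 8, 1, 0, 6]
arr[mid]=14>-6: swap arr[1],arr[6]; hi=5 → [-7, 8, 3, -4, 2, -6, 14, 1, 0, 6]
arr[mid]=8>-6: swap arr[1],arr[5]; hi=4 → [-7, -6, 3, -4, 2, 8, 14, 1, 0, 6]
arr[mid]=-6=-6: mid=2
arr[mid]=3>-6: swap arr[2],arr[4]; hi=3 → [-7, -6, 2, -4, 3, 8, 14, 1, 0, 6]
arr[mid]=2>-6: swap arr[2],arr[3]; hi=2 → [-7, -6, -4, 2, 3, 8, 14, 1, 0, 6]
arr[mid]=-4>-6: swap arr[2],arr[2]; hi=1 → [-7, -6, -4, 2, 3, 8, 14, 1, 0, 6]
end: lo=1, hi=1; arr = [-7, -6, -4, 2, 3, 8, 14, 1, 0, 6]

(1, 1)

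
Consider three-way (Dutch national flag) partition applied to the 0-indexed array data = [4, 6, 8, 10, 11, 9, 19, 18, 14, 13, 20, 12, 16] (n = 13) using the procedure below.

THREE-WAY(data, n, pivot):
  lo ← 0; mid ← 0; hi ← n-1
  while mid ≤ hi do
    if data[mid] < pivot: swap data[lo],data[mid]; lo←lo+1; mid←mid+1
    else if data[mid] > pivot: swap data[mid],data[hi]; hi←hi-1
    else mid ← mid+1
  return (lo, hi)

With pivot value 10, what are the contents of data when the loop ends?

lo=0 mid=0 hi=12
4<10: swap(0,0), lo=1 mid=1 ⇒ [4, 6, 8, 10, 11, 9, 19, 18, 14, 13, 20, 12, 16]
6<10: swap(1,1), lo=2 mid=2 ⇒ [4, 6, 8, 10, 11, 9, 19, 18, 14, 13, 20, 12, 16]
8<10: swap(2,2), lo=3 mid=3 ⇒ [4, 6, 8, 10, 11, 9, 19, 18, 14, 13, 20, 12, 16]
10=10: mid=4
11>10: swap(4,12), hi=11 ⇒ [4, 6, 8, 10, 16, 9, 19, 18, 14, 13, 20, 12, 11]
16>10: swap(4,11), hi=10 ⇒ [4, 6, 8, 10, 12, 9, 19, 18, 14, 13, 20, 16, 11]
12>10: swap(4,10), hi=9 ⇒ [4, 6, 8, 10, 20, 9, 19, 18, 14, 13, 12, 16, 11]
20>10: swap(4,9), hi=8 ⇒ [4, 6, 8, 10, 13, 9, 19, 18, 14, 20, 12, 16, 11]
13>10: swap(4,8), hi=7 ⇒ [4, 6, 8, 10, 14, 9, 19, 18, 13, 20, 12, 16, 11]
14>10: swap(4,7), hi=6 ⇒ [4, 6, 8, 10, 18, 9, 19, 14, 13, 20, 12, 16, 11]
18>10: swap(4,6), hi=5 ⇒ [4, 6, 8, 10, 19, 9, 18, 14, 13, 20, 12, 16, 11]
19>10: swap(4,5), hi=4 ⇒ [4, 6, 8, 10, 9, 19, 18, 14, 13, 20, 12, 16, 11]
9<10: swap(3,4), lo=4 mid=5 ⇒ [4, 6, 8, 9, 10, 19, 18, 14, 13, 20, 12, 16, 11]
done. lo=4 hi=4; data=[4, 6, 8, 9, 10, 19, 18, 14, 13, 20, 12, 16, 11]

[4, 6, 8, 9, 10, 19, 18, 14, 13, 20, 12, 16, 11]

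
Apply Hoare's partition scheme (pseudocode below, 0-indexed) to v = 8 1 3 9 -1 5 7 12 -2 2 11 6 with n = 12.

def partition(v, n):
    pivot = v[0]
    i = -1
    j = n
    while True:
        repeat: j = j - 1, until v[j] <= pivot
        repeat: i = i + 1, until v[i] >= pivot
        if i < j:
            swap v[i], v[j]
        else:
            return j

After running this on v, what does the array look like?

pivot = v[0] = 8; i = -1, j = 12
j→11 (v[11]=6≤8), i→0 (v[0]=8≥8); i<j, swap → 6 1 3 9 -1 5 7 12 -2 2 11 8
j→9 (v[9]=2≤8), i→3 (v[3]=9≥8); i<j, swap → 6 1 3 2 -1 5 7 12 -2 9 11 8
j→8 (v[8]=-2≤8), i→7 (v[7]=12≥8); i<j, swap → 6 1 3 2 -1 5 7 -2 12 9 11 8
j→7, i→8; i≥j, return j=7. v = 6 1 3 2 -1 5 7 -2 12 9 11 8

6 1 3 2 -1 5 7 -2 12 9 11 8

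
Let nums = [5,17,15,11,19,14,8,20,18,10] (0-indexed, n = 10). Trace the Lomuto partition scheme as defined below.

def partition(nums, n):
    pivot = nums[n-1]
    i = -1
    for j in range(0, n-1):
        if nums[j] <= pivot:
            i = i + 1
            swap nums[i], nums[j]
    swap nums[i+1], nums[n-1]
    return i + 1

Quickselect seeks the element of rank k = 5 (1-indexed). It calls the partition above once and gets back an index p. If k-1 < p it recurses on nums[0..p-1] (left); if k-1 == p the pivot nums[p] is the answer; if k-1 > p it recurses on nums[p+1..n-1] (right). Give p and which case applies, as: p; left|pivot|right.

pivot=10, i=-1
j=0: 5≤10, i=0, swap(0,0) ⇒ [5,17,15,11,19,14,8,20,18,10]
j=1: 17>10, skip
j=2: 15>10, skip
j=3: 11>10, skip
j=4: 19>10, skip
j=5: 14>10, skip
j=6: 8≤10, i=1, swap(1,6) ⇒ [5,8,15,11,19,14,17,20,18,10]
j=7: 20>10, skip
j=8: 18>10, skip
swap(2,9) ⇒ [5,8,10,11,19,14,17,20,18,15]; return 2
p = 2; k-1 = 4 > 2 ⇒ right

2; right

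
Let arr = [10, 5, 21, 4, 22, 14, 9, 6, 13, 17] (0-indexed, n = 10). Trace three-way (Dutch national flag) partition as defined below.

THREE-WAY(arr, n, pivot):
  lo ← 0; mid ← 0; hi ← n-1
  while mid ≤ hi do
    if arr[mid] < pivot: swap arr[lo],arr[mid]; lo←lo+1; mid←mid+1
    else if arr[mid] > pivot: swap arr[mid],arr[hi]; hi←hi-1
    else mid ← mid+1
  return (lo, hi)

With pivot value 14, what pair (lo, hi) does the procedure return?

lo=0 mid=0 hi=9
10<14: swap(0,0), lo=1 mid=1 ⇒ [10, 5, 21, 4, 22, 14, 9, 6, 13, 17]
5<14: swap(1,1), lo=2 mid=2 ⇒ [10, 5, 21, 4, 22, 14, 9, 6, 13, 17]
21>14: swap(2,9), hi=8 ⇒ [10, 5, 17, 4, 22, 14, 9, 6, 13, 21]
17>14: swap(2,8), hi=7 ⇒ [10, 5, 13, 4, 22, 14, 9, 6, 17, 21]
13<14: swap(2,2), lo=3 mid=3 ⇒ [10, 5, 13, 4, 22, 14, 9, 6, 17, 21]
4<14: swap(3,3), lo=4 mid=4 ⇒ [10, 5, 13, 4, 22, 14, 9, 6, 17, 21]
22>14: swap(4,7), hi=6 ⇒ [10, 5, 13, 4, 6, 14, 9, 22, 17, 21]
6<14: swap(4,4), lo=5 mid=5 ⇒ [10, 5, 13, 4, 6, 14, 9, 22, 17, 21]
14=14: mid=6
9<14: swap(5,6), lo=6 mid=7 ⇒ [10, 5, 13, 4, 6, 9, 14, 22, 17, 21]
done. lo=6 hi=6; arr=[10, 5, 13, 4, 6, 9, 14, 22, 17, 21]

(6, 6)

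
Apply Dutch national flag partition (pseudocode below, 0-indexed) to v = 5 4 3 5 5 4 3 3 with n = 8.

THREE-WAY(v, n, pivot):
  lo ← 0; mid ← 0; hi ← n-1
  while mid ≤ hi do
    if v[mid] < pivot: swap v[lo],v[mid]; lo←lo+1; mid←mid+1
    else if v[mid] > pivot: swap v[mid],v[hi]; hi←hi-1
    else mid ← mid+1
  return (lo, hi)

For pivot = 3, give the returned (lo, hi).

(0, 2)

lo=0 mid=0 hi=7
5>3: swap(0,7), hi=6 ⇒ 3 4 3 5 5 4 3 5
3=3: mid=1
4>3: swap(1,6), hi=5 ⇒ 3 3 3 5 5 4 4 5
3=3: mid=2
3=3: mid=3
5>3: swap(3,5), hi=4 ⇒ 3 3 3 4 5 5 4 5
4>3: swap(3,4), hi=3 ⇒ 3 3 3 5 4 5 4 5
5>3: swap(3,3), hi=2 ⇒ 3 3 3 5 4 5 4 5
done. lo=0 hi=2; v=3 3 3 5 4 5 4 5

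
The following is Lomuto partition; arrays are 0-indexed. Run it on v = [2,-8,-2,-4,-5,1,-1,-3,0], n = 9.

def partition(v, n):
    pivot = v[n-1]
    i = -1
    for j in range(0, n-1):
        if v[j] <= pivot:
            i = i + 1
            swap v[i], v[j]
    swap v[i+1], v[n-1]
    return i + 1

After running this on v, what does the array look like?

[-8,-2,-4,-5,-1,-3,0,1,2]

pivot = v[8] = 0; i = -1
j=0: v[0]=2 > 0 → no swap
j=1: v[1]=-8 ≤ 0 → i=0, swap v[0],v[1] → [-8,2,-2,-4,-5,1,-1,-3,0]
j=2: v[2]=-2 ≤ 0 → i=1, swap v[1],v[2] → [-8,-2,2,-4,-5,1,-1,-3,0]
j=3: v[3]=-4 ≤ 0 → i=2, swap v[2],v[3] → [-8,-2,-4,2,-5,1,-1,-3,0]
j=4: v[4]=-5 ≤ 0 → i=3, swap v[3],v[4] → [-8,-2,-4,-5,2,1,-1,-3,0]
j=5: v[5]=1 > 0 → no swap
j=6: v[6]=-1 ≤ 0 → i=4, swap v[4],v[6] → [-8,-2,-4,-5,-1,1,2,-3,0]
j=7: v[7]=-3 ≤ 0 → i=5, swap v[5],v[7] → [-8,-2,-4,-5,-1,-3,2,1,0]
final swap v[6],v[8] → [-8,-2,-4,-5,-1,-3,0,1,2]; return 6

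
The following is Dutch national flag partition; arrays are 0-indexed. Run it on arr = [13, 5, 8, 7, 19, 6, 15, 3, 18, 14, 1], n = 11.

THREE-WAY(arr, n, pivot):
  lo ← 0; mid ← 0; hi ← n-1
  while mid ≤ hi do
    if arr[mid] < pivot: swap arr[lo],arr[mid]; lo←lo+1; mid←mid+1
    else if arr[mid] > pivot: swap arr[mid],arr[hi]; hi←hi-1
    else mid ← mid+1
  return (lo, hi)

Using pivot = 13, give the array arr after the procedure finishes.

lo=0 mid=0 hi=10
13=13: mid=1
5<13: swap(0,1), lo=1 mid=2 ⇒ [5, 13, 8, 7, 19, 6, 15, 3, 18, 14, 1]
8<13: swap(1,2), lo=2 mid=3 ⇒ [5, 8, 13, 7, 19, 6, 15, 3, 18, 14, 1]
7<13: swap(2,3), lo=3 mid=4 ⇒ [5, 8, 7, 13, 19, 6, 15, 3, 18, 14, 1]
19>13: swap(4,10), hi=9 ⇒ [5, 8, 7, 13, 1, 6, 15, 3, 18, 14, 19]
1<13: swap(3,4), lo=4 mid=5 ⇒ [5, 8, 7, 1, 13, 6, 15, 3, 18, 14, 19]
6<13: swap(4,5), lo=5 mid=6 ⇒ [5, 8, 7, 1, 6, 13, 15, 3, 18, 14, 19]
15>13: swap(6,9), hi=8 ⇒ [5, 8, 7, 1, 6, 13, 14, 3, 18, 15, 19]
14>13: swap(6,8), hi=7 ⇒ [5, 8, 7, 1, 6, 13, 18, 3, 14, 15, 19]
18>13: swap(6,7), hi=6 ⇒ [5, 8, 7, 1, 6, 13, 3, 18, 14, 15, 19]
3<13: swap(5,6), lo=6 mid=7 ⇒ [5, 8, 7, 1, 6, 3, 13, 18, 14, 15, 19]
done. lo=6 hi=6; arr=[5, 8, 7, 1, 6, 3, 13, 18, 14, 15, 19]

[5, 8, 7, 1, 6, 3, 13, 18, 14, 15, 19]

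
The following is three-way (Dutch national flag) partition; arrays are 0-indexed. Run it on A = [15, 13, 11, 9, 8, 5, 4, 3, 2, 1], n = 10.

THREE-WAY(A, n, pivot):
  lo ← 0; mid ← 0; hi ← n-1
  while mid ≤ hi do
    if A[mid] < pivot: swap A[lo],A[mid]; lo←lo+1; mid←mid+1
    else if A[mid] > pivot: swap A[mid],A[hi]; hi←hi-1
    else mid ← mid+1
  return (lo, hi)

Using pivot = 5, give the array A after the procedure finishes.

[1, 2, 3, 4, 5, 8, 9, 11, 13, 15]

lo=0 mid=0 hi=9
15>5: swap(0,9), hi=8 ⇒ [1, 13, 11, 9, 8, 5, 4, 3, 2, 15]
1<5: swap(0,0), lo=1 mid=1 ⇒ [1, 13, 11, 9, 8, 5, 4, 3, 2, 15]
13>5: swap(1,8), hi=7 ⇒ [1, 2, 11, 9, 8, 5, 4, 3, 13, 15]
2<5: swap(1,1), lo=2 mid=2 ⇒ [1, 2, 11, 9, 8, 5, 4, 3, 13, 15]
11>5: swap(2,7), hi=6 ⇒ [1, 2, 3, 9, 8, 5, 4, 11, 13, 15]
3<5: swap(2,2), lo=3 mid=3 ⇒ [1, 2, 3, 9, 8, 5, 4, 11, 13, 15]
9>5: swap(3,6), hi=5 ⇒ [1, 2, 3, 4, 8, 5, 9, 11, 13, 15]
4<5: swap(3,3), lo=4 mid=4 ⇒ [1, 2, 3, 4, 8, 5, 9, 11, 13, 15]
8>5: swap(4,5), hi=4 ⇒ [1, 2, 3, 4, 5, 8, 9, 11, 13, 15]
5=5: mid=5
done. lo=4 hi=4; A=[1, 2, 3, 4, 5, 8, 9, 11, 13, 15]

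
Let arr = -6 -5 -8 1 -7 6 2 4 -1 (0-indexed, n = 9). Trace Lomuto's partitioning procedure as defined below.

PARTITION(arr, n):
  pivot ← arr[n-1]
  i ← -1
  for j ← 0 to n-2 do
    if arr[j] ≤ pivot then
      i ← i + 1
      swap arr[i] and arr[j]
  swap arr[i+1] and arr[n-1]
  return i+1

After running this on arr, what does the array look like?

-6 -5 -8 -7 -1 6 2 4 1

pivot=-1, i=-1
j=0: -6≤-1, i=0, swap(0,0) ⇒ -6 -5 -8 1 -7 6 2 4 -1
j=1: -5≤-1, i=1, swap(1,1) ⇒ -6 -5 -8 1 -7 6 2 4 -1
j=2: -8≤-1, i=2, swap(2,2) ⇒ -6 -5 -8 1 -7 6 2 4 -1
j=3: 1>-1, skip
j=4: -7≤-1, i=3, swap(3,4) ⇒ -6 -5 -8 -7 1 6 2 4 -1
j=5: 6>-1, skip
j=6: 2>-1, skip
j=7: 4>-1, skip
swap(4,8) ⇒ -6 -5 -8 -7 -1 6 2 4 1; return 4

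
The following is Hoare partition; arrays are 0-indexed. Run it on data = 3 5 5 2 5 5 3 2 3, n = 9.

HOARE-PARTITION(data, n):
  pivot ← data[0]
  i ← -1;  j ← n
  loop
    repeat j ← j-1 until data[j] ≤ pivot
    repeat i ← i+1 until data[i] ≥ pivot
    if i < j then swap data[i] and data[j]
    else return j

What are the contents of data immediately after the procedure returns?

3 2 3 2 5 5 5 5 3

pivot = data[0] = 3; i = -1, j = 9
j→8 (data[8]=3≤3), i→0 (data[0]=3≥3); i<j, swap → 3 5 5 2 5 5 3 2 3
j→7 (data[7]=2≤3), i→1 (data[1]=5≥3); i<j, swap → 3 2 5 2 5 5 3 5 3
j→6 (data[6]=3≤3), i→2 (data[2]=5≥3); i<j, swap → 3 2 3 2 5 5 5 5 3
j→3, i→4; i≥j, return j=3. data = 3 2 3 2 5 5 5 5 3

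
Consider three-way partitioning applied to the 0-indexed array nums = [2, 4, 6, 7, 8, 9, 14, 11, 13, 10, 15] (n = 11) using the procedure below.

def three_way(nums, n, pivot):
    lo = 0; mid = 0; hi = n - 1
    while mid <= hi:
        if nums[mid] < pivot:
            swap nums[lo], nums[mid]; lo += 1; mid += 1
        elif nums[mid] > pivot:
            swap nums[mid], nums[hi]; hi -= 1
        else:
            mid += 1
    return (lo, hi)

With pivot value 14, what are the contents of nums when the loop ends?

[2, 4, 6, 7, 8, 9, 11, 13, 10, 14, 15]

pivot = 14; lo=0, mid=0, hi=10
nums[mid]=2<14: swap nums[0],nums[0]; lo=1,mid=1 → [2, 4, 6, 7, 8, 9, 14, 11, 13, 10, 15]
nums[mid]=4<14: swap nums[1],nums[1]; lo=2,mid=2 → [2, 4, 6, 7, 8, 9, 14, 11, 13, 10, 15]
nums[mid]=6<14: swap nums[2],nums[2]; lo=3,mid=3 → [2, 4, 6, 7, 8, 9, 14, 11, 13, 10, 15]
nums[mid]=7<14: swap nums[3],nums[3]; lo=4,mid=4 → [2, 4, 6, 7, 8, 9, 14, 11, 13, 10, 15]
nums[mid]=8<14: swap nums[4],nums[4]; lo=5,mid=5 → [2, 4, 6, 7, 8, 9, 14, 11, 13, 10, 15]
nums[mid]=9<14: swap nums[5],nums[5]; lo=6,mid=6 → [2, 4, 6, 7, 8, 9, 14, 11, 13, 10, 15]
nums[mid]=14=14: mid=7
nums[mid]=11<14: swap nums[6],nums[7]; lo=7,mid=8 → [2, 4, 6, 7, 8, 9, 11, 14, 13, 10, 15]
nums[mid]=13<14: swap nums[7],nums[8]; lo=8,mid=9 → [2, 4, 6, 7, 8, 9, 11, 13, 14, 10, 15]
nums[mid]=10<14: swap nums[8],nums[9]; lo=9,mid=10 → [2, 4, 6, 7, 8, 9, 11, 13, 10, 14, 15]
nums[mid]=15>14: swap nums[10],nums[10]; hi=9 → [2, 4, 6, 7, 8, 9, 11, 13, 10, 14, 15]
end: lo=9, hi=9; nums = [2, 4, 6, 7, 8, 9, 11, 13, 10, 14, 15]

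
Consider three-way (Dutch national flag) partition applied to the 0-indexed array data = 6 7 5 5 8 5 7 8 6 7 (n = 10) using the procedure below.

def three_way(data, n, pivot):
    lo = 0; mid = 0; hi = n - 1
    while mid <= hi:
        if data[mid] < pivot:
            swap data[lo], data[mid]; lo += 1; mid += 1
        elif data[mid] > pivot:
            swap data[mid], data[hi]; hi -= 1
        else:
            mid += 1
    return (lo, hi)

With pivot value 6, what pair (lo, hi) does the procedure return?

(3, 4)

pivot = 6; lo=0, mid=0, hi=9
data[mid]=6=6: mid=1
data[mid]=7>6: swap data[1],data[9]; hi=8 → 6 7 5 5 8 5 7 8 6 7
data[mid]=7>6: swap data[1],data[8]; hi=7 → 6 6 5 5 8 5 7 8 7 7
data[mid]=6=6: mid=2
data[mid]=5<6: swap data[0],data[2]; lo=1,mid=3 → 5 6 6 5 8 5 7 8 7 7
data[mid]=5<6: swap data[1],data[3]; lo=2,mid=4 → 5 5 6 6 8 5 7 8 7 7
data[mid]=8>6: swap data[4],data[7]; hi=6 → 5 5 6 6 8 5 7 8 7 7
data[mid]=8>6: swap data[4],data[6]; hi=5 → 5 5 6 6 7 5 8 8 7 7
data[mid]=7>6: swap data[4],data[5]; hi=4 → 5 5 6 6 5 7 8 8 7 7
data[mid]=5<6: swap data[2],data[4]; lo=3,mid=5 → 5 5 5 6 6 7 8 8 7 7
end: lo=3, hi=4; data = 5 5 5 6 6 7 8 8 7 7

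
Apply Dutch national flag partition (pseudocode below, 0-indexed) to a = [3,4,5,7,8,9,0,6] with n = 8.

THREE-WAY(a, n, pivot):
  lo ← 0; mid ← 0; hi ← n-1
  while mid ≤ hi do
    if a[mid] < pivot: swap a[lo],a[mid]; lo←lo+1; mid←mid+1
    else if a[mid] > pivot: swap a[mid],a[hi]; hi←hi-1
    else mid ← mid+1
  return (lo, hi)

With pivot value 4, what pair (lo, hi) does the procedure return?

pivot = 4; lo=0, mid=0, hi=7
a[mid]=3<4: swap a[0],a[0]; lo=1,mid=1 → [3,4,5,7,8,9,0,6]
a[mid]=4=4: mid=2
a[mid]=5>4: swap a[2],a[7]; hi=6 → [3,4,6,7,8,9,0,5]
a[mid]=6>4: swap a[2],a[6]; hi=5 → [3,4,0,7,8,9,6,5]
a[mid]=0<4: swap a[1],a[2]; lo=2,mid=3 → [3,0,4,7,8,9,6,5]
a[mid]=7>4: swap a[3],a[5]; hi=4 → [3,0,4,9,8,7,6,5]
a[mid]=9>4: swap a[3],a[4]; hi=3 → [3,0,4,8,9,7,6,5]
a[mid]=8>4: swap a[3],a[3]; hi=2 → [3,0,4,8,9,7,6,5]
end: lo=2, hi=2; a = [3,0,4,8,9,7,6,5]

(2, 2)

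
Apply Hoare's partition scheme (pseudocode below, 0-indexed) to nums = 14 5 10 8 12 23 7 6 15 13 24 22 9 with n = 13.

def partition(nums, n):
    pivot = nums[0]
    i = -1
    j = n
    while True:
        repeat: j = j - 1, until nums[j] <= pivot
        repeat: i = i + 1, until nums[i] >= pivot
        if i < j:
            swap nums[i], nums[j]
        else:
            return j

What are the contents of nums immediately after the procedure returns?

pivot=14
j stops at 12 (9), i stops at 0 (14); swap ⇒ 9 5 10 8 12 23 7 6 15 13 24 22 14
j stops at 9 (13), i stops at 5 (23); swap ⇒ 9 5 10 8 12 13 7 6 15 23 24 22 14
j stops at 7, i stops at 8; i≥j ⇒ return 7. nums=9 5 10 8 12 13 7 6 15 23 24 22 14

9 5 10 8 12 13 7 6 15 23 24 22 14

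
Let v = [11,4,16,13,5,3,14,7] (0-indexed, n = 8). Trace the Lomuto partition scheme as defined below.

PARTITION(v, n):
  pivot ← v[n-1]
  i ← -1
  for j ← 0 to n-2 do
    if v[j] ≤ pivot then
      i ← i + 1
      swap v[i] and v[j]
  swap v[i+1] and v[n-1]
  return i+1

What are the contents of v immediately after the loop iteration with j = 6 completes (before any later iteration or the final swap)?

pivot=7, i=-1
j=0: 11>7, skip
j=1: 4≤7, i=0, swap(0,1) ⇒ [4,11,16,13,5,3,14,7]
j=2: 16>7, skip
j=3: 13>7, skip
j=4: 5≤7, i=1, swap(1,4) ⇒ [4,5,16,13,11,3,14,7]
j=5: 3≤7, i=2, swap(2,5) ⇒ [4,5,3,13,11,16,14,7]
j=6: 14>7, skip
(after j=6) v = [4,5,3,13,11,16,14,7]

[4,5,3,13,11,16,14,7]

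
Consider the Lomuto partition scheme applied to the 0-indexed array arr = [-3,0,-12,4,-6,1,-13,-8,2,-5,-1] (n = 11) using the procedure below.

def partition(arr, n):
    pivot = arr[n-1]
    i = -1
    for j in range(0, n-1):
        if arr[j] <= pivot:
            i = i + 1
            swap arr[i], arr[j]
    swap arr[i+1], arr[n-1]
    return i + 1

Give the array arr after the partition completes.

[-3,-12,-6,-13,-8,-5,-1,0,2,1,4]

pivot=-1, i=-1
j=0: -3≤-1, i=0, swap(0,0) ⇒ [-3,0,-12,4,-6,1,-13,-8,2,-5,-1]
j=1: 0>-1, skip
j=2: -12≤-1, i=1, swap(1,2) ⇒ [-3,-12,0,4,-6,1,-13,-8,2,-5,-1]
j=3: 4>-1, skip
j=4: -6≤-1, i=2, swap(2,4) ⇒ [-3,-12,-6,4,0,1,-13,-8,2,-5,-1]
j=5: 1>-1, skip
j=6: -13≤-1, i=3, swap(3,6) ⇒ [-3,-12,-6,-13,0,1,4,-8,2,-5,-1]
j=7: -8≤-1, i=4, swap(4,7) ⇒ [-3,-12,-6,-13,-8,1,4,0,2,-5,-1]
j=8: 2>-1, skip
j=9: -5≤-1, i=5, swap(5,9) ⇒ [-3,-12,-6,-13,-8,-5,4,0,2,1,-1]
swap(6,10) ⇒ [-3,-12,-6,-13,-8,-5,-1,0,2,1,4]; return 6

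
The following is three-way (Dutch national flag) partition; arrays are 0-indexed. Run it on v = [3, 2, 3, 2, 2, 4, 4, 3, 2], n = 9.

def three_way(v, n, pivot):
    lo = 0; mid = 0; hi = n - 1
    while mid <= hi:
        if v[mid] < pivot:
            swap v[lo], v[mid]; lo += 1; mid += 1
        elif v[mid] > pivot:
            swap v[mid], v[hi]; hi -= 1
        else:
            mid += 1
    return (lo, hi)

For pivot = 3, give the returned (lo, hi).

pivot = 3; lo=0, mid=0, hi=8
v[mid]=3=3: mid=1
v[mid]=2<3: swap v[0],v[1]; lo=1,mid=2 → [2, 3, 3, 2, 2, 4, 4, 3, 2]
v[mid]=3=3: mid=3
v[mid]=2<3: swap v[1],v[3]; lo=2,mid=4 → [2, 2, 3, 3, 2, 4, 4, 3, 2]
v[mid]=2<3: swap v[2],v[4]; lo=3,mid=5 → [2, 2, 2, 3, 3, 4, 4, 3, 2]
v[mid]=4>3: swap v[5],v[8]; hi=7 → [2, 2, 2, 3, 3, 2, 4, 3, 4]
v[mid]=2<3: swap v[3],v[5]; lo=4,mid=6 → [2, 2, 2, 2, 3, 3, 4, 3, 4]
v[mid]=4>3: swap v[6],v[7]; hi=6 → [2, 2, 2, 2, 3, 3, 3, 4, 4]
v[mid]=3=3: mid=7
end: lo=4, hi=6; v = [2, 2, 2, 2, 3, 3, 3, 4, 4]

(4, 6)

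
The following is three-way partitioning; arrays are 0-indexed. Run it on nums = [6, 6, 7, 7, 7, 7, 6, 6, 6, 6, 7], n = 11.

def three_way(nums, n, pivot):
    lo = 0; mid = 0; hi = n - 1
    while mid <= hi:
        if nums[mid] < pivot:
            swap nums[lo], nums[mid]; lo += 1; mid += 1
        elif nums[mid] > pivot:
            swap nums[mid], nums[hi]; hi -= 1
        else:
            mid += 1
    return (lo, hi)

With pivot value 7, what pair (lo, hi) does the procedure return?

pivot = 7; lo=0, mid=0, hi=10
nums[mid]=6<7: swap nums[0],nums[0]; lo=1,mid=1 → [6, 6, 7, 7, 7, 7, 6, 6, 6, 6, 7]
nums[mid]=6<7: swap nums[1],nums[1]; lo=2,mid=2 → [6, 6, 7, 7, 7, 7, 6, 6, 6, 6, 7]
nums[mid]=7=7: mid=3
nums[mid]=7=7: mid=4
nums[mid]=7=7: mid=5
nums[mid]=7=7: mid=6
nums[mid]=6<7: swap nums[2],nums[6]; lo=3,mid=7 → [6, 6, 6, 7, 7, 7, 7, 6, 6, 6, 7]
nums[mid]=6<7: swap nums[3],nums[7]; lo=4,mid=8 → [6, 6, 6, 6, 7, 7, 7, 7, 6, 6, 7]
nums[mid]=6<7: swap nums[4],nums[8]; lo=5,mid=9 → [6, 6, 6, 6, 6, 7, 7, 7, 7, 6, 7]
nums[mid]=6<7: swap nums[5],nums[9]; lo=6,mid=10 → [6, 6, 6, 6, 6, 6, 7, 7, 7, 7, 7]
nums[mid]=7=7: mid=11
end: lo=6, hi=10; nums = [6, 6, 6, 6, 6, 6, 7, 7, 7, 7, 7]

(6, 10)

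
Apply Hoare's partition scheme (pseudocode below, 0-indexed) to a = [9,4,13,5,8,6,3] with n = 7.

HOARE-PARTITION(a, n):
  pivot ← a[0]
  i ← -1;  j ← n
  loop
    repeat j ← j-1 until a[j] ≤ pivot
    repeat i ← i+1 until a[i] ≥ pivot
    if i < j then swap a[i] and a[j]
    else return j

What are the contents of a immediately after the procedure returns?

pivot = a[0] = 9; i = -1, j = 7
j→6 (a[6]=3≤9), i→0 (a[0]=9≥9); i<j, swap → [3,4,13,5,8,6,9]
j→5 (a[5]=6≤9), i→2 (a[2]=13≥9); i<j, swap → [3,4,6,5,8,13,9]
j→4, i→5; i≥j, return j=4. a = [3,4,6,5,8,13,9]

[3,4,6,5,8,13,9]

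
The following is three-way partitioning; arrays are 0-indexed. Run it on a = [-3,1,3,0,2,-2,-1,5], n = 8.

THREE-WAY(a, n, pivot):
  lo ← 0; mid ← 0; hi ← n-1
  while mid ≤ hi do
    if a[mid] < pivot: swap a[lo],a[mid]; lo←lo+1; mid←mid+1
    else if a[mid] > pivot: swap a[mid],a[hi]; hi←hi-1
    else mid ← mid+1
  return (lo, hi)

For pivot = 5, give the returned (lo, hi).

lo=0 mid=0 hi=7
-3<5: swap(0,0), lo=1 mid=1 ⇒ [-3,1,3,0,2,-2,-1,5]
1<5: swap(1,1), lo=2 mid=2 ⇒ [-3,1,3,0,2,-2,-1,5]
3<5: swap(2,2), lo=3 mid=3 ⇒ [-3,1,3,0,2,-2,-1,5]
0<5: swap(3,3), lo=4 mid=4 ⇒ [-3,1,3,0,2,-2,-1,5]
2<5: swap(4,4), lo=5 mid=5 ⇒ [-3,1,3,0,2,-2,-1,5]
-2<5: swap(5,5), lo=6 mid=6 ⇒ [-3,1,3,0,2,-2,-1,5]
-1<5: swap(6,6), lo=7 mid=7 ⇒ [-3,1,3,0,2,-2,-1,5]
5=5: mid=8
done. lo=7 hi=7; a=[-3,1,3,0,2,-2,-1,5]

(7, 7)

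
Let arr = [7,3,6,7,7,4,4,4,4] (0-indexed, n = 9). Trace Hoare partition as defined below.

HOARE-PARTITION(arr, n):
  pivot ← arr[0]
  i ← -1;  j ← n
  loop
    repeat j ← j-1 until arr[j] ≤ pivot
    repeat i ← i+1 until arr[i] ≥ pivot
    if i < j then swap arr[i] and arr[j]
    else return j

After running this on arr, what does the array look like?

pivot = arr[0] = 7; i = -1, j = 9
j→8 (arr[8]=4≤7), i→0 (arr[0]=7≥7); i<j, swap → [4,3,6,7,7,4,4,4,7]
j→7 (arr[7]=4≤7), i→3 (arr[3]=7≥7); i<j, swap → [4,3,6,4,7,4,4,7,7]
j→6 (arr[6]=4≤7), i→4 (arr[4]=7≥7); i<j, swap → [4,3,6,4,4,4,7,7,7]
j→5, i→6; i≥j, return j=5. arr = [4,3,6,4,4,4,7,7,7]

[4,3,6,4,4,4,7,7,7]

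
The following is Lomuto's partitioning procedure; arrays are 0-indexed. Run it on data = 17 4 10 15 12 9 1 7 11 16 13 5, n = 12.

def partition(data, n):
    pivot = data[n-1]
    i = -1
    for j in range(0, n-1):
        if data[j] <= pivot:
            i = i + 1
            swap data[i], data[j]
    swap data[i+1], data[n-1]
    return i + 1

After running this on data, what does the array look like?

4 1 5 15 12 9 17 7 11 16 13 10

pivot = data[11] = 5; i = -1
j=0: data[0]=17 > 5 → no swap
j=1: data[1]=4 ≤ 5 → i=0, swap data[0],data[1] → 4 17 10 15 12 9 1 7 11 16 13 5
j=2: data[2]=10 > 5 → no swap
j=3: data[3]=15 > 5 → no swap
j=4: data[4]=12 > 5 → no swap
j=5: data[5]=9 > 5 → no swap
j=6: data[6]=1 ≤ 5 → i=1, swap data[1],data[6] → 4 1 10 15 12 9 17 7 11 16 13 5
j=7: data[7]=7 > 5 → no swap
j=8: data[8]=11 > 5 → no swap
j=9: data[9]=16 > 5 → no swap
j=10: data[10]=13 > 5 → no swap
final swap data[2],data[11] → 4 1 5 15 12 9 17 7 11 16 13 10; return 2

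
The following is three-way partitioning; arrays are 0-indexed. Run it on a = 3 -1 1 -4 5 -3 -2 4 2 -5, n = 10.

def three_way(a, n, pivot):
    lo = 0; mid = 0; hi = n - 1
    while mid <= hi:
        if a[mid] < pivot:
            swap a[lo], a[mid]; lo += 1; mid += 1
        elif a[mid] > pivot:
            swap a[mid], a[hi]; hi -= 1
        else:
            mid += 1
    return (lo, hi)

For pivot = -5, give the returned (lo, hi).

(0, 0)

pivot = -5; lo=0, mid=0, hi=9
a[mid]=3>-5: swap a[0],a[9]; hi=8 → -5 -1 1 -4 5 -3 -2 4 2 3
a[mid]=-5=-5: mid=1
a[mid]=-1>-5: swap a[1],a[8]; hi=7 → -5 2 1 -4 5 -3 -2 4 -1 3
a[mid]=2>-5: swap a[1],a[7]; hi=6 → -5 4 1 -4 5 -3 -2 2 -1 3
a[mid]=4>-5: swap a[1],a[6]; hi=5 → -5 -2 1 -4 5 -3 4 2 -1 3
a[mid]=-2>-5: swap a[1],a[5]; hi=4 → -5 -3 1 -4 5 -2 4 2 -1 3
a[mid]=-3>-5: swap a[1],a[4]; hi=3 → -5 5 1 -4 -3 -2 4 2 -1 3
a[mid]=5>-5: swap a[1],a[3]; hi=2 → -5 -4 1 5 -3 -2 4 2 -1 3
a[mid]=-4>-5: swap a[1],a[2]; hi=1 → -5 1 -4 5 -3 -2 4 2 -1 3
a[mid]=1>-5: swap a[1],a[1]; hi=0 → -5 1 -4 5 -3 -2 4 2 -1 3
end: lo=0, hi=0; a = -5 1 -4 5 -3 -2 4 2 -1 3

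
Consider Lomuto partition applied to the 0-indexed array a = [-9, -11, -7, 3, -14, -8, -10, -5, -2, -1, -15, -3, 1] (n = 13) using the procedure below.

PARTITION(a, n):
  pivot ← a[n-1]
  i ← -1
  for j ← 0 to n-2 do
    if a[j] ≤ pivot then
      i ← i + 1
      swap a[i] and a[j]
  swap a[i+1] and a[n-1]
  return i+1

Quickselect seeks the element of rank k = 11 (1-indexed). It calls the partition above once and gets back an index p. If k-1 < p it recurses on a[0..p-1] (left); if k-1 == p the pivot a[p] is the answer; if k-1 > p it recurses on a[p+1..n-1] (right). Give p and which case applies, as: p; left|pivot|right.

11; left

pivot=1, i=-1
j=0: -9≤1, i=0, swap(0,0) ⇒ [-9, -11, -7, 3, -14, -8, -10, -5, -2, -1, -15, -3, 1]
j=1: -11≤1, i=1, swap(1,1) ⇒ [-9, -11, -7, 3, -14, -8, -10, -5, -2, -1, -15, -3, 1]
j=2: -7≤1, i=2, swap(2,2) ⇒ [-9, -11, -7, 3, -14, -8, -10, -5, -2, -1, -15, -3, 1]
j=3: 3>1, skip
j=4: -14≤1, i=3, swap(3,4) ⇒ [-9, -11, -7, -14, 3, -8, -10, -5, -2, -1, -15, -3, 1]
j=5: -8≤1, i=4, swap(4,5) ⇒ [-9, -11, -7, -14, -8, 3, -10, -5, -2, -1, -15, -3, 1]
j=6: -10≤1, i=5, swap(5,6) ⇒ [-9, -11, -7, -14, -8, -10, 3, -5, -2, -1, -15, -3, 1]
j=7: -5≤1, i=6, swap(6,7) ⇒ [-9, -11, -7, -14, -8, -10, -5, 3, -2, -1, -15, -3, 1]
j=8: -2≤1, i=7, swap(7,8) ⇒ [-9, -11, -7, -14, -8, -10, -5, -2, 3, -1, -15, -3, 1]
j=9: -1≤1, i=8, swap(8,9) ⇒ [-9, -11, -7, -14, -8, -10, -5, -2, -1, 3, -15, -3, 1]
j=10: -15≤1, i=9, swap(9,10) ⇒ [-9, -11, -7, -14, -8, -10, -5, -2, -1, -15, 3, -3, 1]
j=11: -3≤1, i=10, swap(10,11) ⇒ [-9, -11, -7, -14, -8, -10, -5, -2, -1, -15, -3, 3, 1]
swap(11,12) ⇒ [-9, -11, -7, -14, -8, -10, -5, -2, -1, -15, -3, 1, 3]; return 11
p = 11; k-1 = 10 < 11 ⇒ left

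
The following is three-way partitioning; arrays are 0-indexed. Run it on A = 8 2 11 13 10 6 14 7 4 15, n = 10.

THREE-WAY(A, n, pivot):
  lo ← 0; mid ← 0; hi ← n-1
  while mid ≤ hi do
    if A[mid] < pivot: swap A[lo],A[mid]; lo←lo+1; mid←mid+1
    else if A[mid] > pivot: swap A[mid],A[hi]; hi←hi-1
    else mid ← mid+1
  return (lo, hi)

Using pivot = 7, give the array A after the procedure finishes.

lo=0 mid=0 hi=9
8>7: swap(0,9), hi=8 ⇒ 15 2 11 13 10 6 14 7 4 8
15>7: swap(0,8), hi=7 ⇒ 4 2 11 13 10 6 14 7 15 8
4<7: swap(0,0), lo=1 mid=1 ⇒ 4 2 11 13 10 6 14 7 15 8
2<7: swap(1,1), lo=2 mid=2 ⇒ 4 2 11 13 10 6 14 7 15 8
11>7: swap(2,7), hi=6 ⇒ 4 2 7 13 10 6 14 11 15 8
7=7: mid=3
13>7: swap(3,6), hi=5 ⇒ 4 2 7 14 10 6 13 11 15 8
14>7: swap(3,5), hi=4 ⇒ 4 2 7 6 10 14 13 11 15 8
6<7: swap(2,3), lo=3 mid=4 ⇒ 4 2 6 7 10 14 13 11 15 8
10>7: swap(4,4), hi=3 ⇒ 4 2 6 7 10 14 13 11 15 8
done. lo=3 hi=3; A=4 2 6 7 10 14 13 11 15 8

4 2 6 7 10 14 13 11 15 8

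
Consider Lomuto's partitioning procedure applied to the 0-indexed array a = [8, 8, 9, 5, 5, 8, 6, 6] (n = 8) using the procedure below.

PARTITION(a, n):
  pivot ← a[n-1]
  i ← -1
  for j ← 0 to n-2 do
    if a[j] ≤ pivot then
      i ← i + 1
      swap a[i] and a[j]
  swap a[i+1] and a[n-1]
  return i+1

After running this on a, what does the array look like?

pivot=6, i=-1
j=0: 8>6, skip
j=1: 8>6, skip
j=2: 9>6, skip
j=3: 5≤6, i=0, swap(0,3) ⇒ [5, 8, 9, 8, 5, 8, 6, 6]
j=4: 5≤6, i=1, swap(1,4) ⇒ [5, 5, 9, 8, 8, 8, 6, 6]
j=5: 8>6, skip
j=6: 6≤6, i=2, swap(2,6) ⇒ [5, 5, 6, 8, 8, 8, 9, 6]
swap(3,7) ⇒ [5, 5, 6, 6, 8, 8, 9, 8]; return 3

[5, 5, 6, 6, 8, 8, 9, 8]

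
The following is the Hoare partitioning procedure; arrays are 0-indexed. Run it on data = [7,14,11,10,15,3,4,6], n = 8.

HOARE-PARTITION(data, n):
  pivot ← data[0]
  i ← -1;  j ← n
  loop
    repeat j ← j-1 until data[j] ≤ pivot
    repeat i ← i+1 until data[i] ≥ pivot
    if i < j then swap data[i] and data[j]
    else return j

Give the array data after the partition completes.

pivot = data[0] = 7; i = -1, j = 8
j→7 (data[7]=6≤7), i→0 (data[0]=7≥7); i<j, swap → [6,14,11,10,15,3,4,7]
j→6 (data[6]=4≤7), i→1 (data[1]=14≥7); i<j, swap → [6,4,11,10,15,3,14,7]
j→5 (data[5]=3≤7), i→2 (data[2]=11≥7); i<j, swap → [6,4,3,10,15,11,14,7]
j→2, i→3; i≥j, return j=2. data = [6,4,3,10,15,11,14,7]

[6,4,3,10,15,11,14,7]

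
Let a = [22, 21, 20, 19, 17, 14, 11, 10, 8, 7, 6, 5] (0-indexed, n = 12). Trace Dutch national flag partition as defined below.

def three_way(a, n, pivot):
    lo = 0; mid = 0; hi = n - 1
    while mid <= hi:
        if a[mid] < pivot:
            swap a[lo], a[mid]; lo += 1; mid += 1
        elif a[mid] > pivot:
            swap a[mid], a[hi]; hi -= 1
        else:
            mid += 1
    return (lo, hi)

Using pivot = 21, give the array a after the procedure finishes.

pivot = 21; lo=0, mid=0, hi=11
a[mid]=22>21: swap a[0],a[11]; hi=10 → [5, 21, 20, 19, 17, 14, 11, 10, 8, 7, 6, 22]
a[mid]=5<21: swap a[0],a[0]; lo=1,mid=1 → [5, 21, 20, 19, 17, 14, 11, 10, 8, 7, 6, 22]
a[mid]=21=21: mid=2
a[mid]=20<21: swap a[1],a[2]; lo=2,mid=3 → [5, 20, 21, 19, 17, 14, 11, 10, 8, 7, 6, 22]
a[mid]=19<21: swap a[2],a[3]; lo=3,mid=4 → [5, 20, 19, 21, 17, 14, 11, 10, 8, 7, 6, 22]
a[mid]=17<21: swap a[3],a[4]; lo=4,mid=5 → [5, 20, 19, 17, 21, 14, 11, 10, 8, 7, 6, 22]
a[mid]=14<21: swap a[4],a[5]; lo=5,mid=6 → [5, 20, 19, 17, 14, 21, 11, 10, 8, 7, 6, 22]
a[mid]=11<21: swap a[5],a[6]; lo=6,mid=7 → [5, 20, 19, 17, 14, 11, 21, 10, 8, 7, 6, 22]
a[mid]=10<21: swap a[6],a[7]; lo=7,mid=8 → [5, 20, 19, 17, 14, 11, 10, 21, 8, 7, 6, 22]
a[mid]=8<21: swap a[7],a[8]; lo=8,mid=9 → [5, 20, 19, 17, 14, 11, 10, 8, 21, 7, 6, 22]
a[mid]=7<21: swap a[8],a[9]; lo=9,mid=10 → [5, 20, 19, 17, 14, 11, 10, 8, 7, 21, 6, 22]
a[mid]=6<21: swap a[9],a[10]; lo=10,mid=11 → [5, 20, 19, 17, 14, 11, 10, 8, 7, 6, 21, 22]
end: lo=10, hi=10; a = [5, 20, 19, 17, 14, 11, 10, 8, 7, 6, 21, 22]

[5, 20, 19, 17, 14, 11, 10, 8, 7, 6, 21, 22]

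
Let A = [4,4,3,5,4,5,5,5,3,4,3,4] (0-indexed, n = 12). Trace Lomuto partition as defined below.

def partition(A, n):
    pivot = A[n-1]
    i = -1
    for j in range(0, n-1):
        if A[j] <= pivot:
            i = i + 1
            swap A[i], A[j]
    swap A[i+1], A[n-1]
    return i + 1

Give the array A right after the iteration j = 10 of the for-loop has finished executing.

[4,4,3,4,3,4,3,5,5,5,5,4]

pivot = A[11] = 4; i = -1
j=0: A[0]=4 ≤ 4 → i=0, swap A[0],A[0] (no change) → [4,4,3,5,4,5,5,5,3,4,3,4]
j=1: A[1]=4 ≤ 4 → i=1, swap A[1],A[1] (no change) → [4,4,3,5,4,5,5,5,3,4,3,4]
j=2: A[2]=3 ≤ 4 → i=2, swap A[2],A[2] (no change) → [4,4,3,5,4,5,5,5,3,4,3,4]
j=3: A[3]=5 > 4 → no swap
j=4: A[4]=4 ≤ 4 → i=3, swap A[3],A[4] → [4,4,3,4,5,5,5,5,3,4,3,4]
j=5: A[5]=5 > 4 → no swap
j=6: A[6]=5 > 4 → no swap
j=7: A[7]=5 > 4 → no swap
j=8: A[8]=3 ≤ 4 → i=4, swap A[4],A[8] → [4,4,3,4,3,5,5,5,5,4,3,4]
j=9: A[9]=4 ≤ 4 → i=5, swap A[5],A[9] → [4,4,3,4,3,4,5,5,5,5,3,4]
j=10: A[10]=3 ≤ 4 → i=6, swap A[6],A[10] → [4,4,3,4,3,4,3,5,5,5,5,4]
(after j=10) A = [4,4,3,4,3,4,3,5,5,5,5,4]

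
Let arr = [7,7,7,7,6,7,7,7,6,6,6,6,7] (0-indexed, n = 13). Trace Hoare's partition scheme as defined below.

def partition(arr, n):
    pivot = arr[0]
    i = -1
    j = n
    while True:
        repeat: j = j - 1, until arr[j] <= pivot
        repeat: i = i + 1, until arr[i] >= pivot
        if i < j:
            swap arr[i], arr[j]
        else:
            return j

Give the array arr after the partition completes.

[7,6,6,6,6,6,7,7,7,7,7,7,7]

pivot = arr[0] = 7; i = -1, j = 13
j→12 (arr[12]=7≤7), i→0 (arr[0]=7≥7); i<j, swap → [7,7,7,7,6,7,7,7,6,6,6,6,7]
j→11 (arr[11]=6≤7), i→1 (arr[1]=7≥7); i<j, swap → [7,6,7,7,6,7,7,7,6,6,6,7,7]
j→10 (arr[10]=6≤7), i→2 (arr[2]=7≥7); i<j, swap → [7,6,6,7,6,7,7,7,6,6,7,7,7]
j→9 (arr[9]=6≤7), i→3 (arr[3]=7≥7); i<j, swap → [7,6,6,6,6,7,7,7,6,7,7,7,7]
j→8 (arr[8]=6≤7), i→5 (arr[5]=7≥7); i<j, swap → [7,6,6,6,6,6,7,7,7,7,7,7,7]
j→7 (arr[7]=7≤7), i→6 (arr[6]=7≥7); i<j, swap → [7,6,6,6,6,6,7,7,7,7,7,7,7]
j→6, i→7; i≥j, return j=6. arr = [7,6,6,6,6,6,7,7,7,7,7,7,7]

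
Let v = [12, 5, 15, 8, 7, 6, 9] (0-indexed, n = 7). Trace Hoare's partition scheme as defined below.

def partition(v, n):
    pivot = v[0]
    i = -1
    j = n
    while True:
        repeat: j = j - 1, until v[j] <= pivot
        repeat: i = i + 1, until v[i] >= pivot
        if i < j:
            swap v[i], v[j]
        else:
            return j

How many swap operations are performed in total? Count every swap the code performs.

2

pivot=12
j stops at 6 (9), i stops at 0 (12); swap ⇒ [9, 5, 15, 8, 7, 6, 12]
j stops at 5 (6), i stops at 2 (15); swap ⇒ [9, 5, 6, 8, 7, 15, 12]
j stops at 4, i stops at 5; i≥j ⇒ return 4. v=[9, 5, 6, 8, 7, 15, 12]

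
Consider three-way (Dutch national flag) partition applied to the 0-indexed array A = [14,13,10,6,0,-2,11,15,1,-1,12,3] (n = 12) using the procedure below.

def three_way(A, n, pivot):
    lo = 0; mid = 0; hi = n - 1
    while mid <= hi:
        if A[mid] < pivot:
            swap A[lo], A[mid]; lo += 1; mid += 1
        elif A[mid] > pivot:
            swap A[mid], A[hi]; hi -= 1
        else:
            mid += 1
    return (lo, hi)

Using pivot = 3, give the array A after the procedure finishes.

[-1,1,-2,0,3,11,15,6,10,12,13,14]

lo=0 mid=0 hi=11
14>3: swap(0,11), hi=10 ⇒ [3,13,10,6,0,-2,11,15,1,-1,12,14]
3=3: mid=1
13>3: swap(1,10), hi=9 ⇒ [3,12,10,6,0,-2,11,15,1,-1,13,14]
12>3: swap(1,9), hi=8 ⇒ [3,-1,10,6,0,-2,11,15,1,12,13,14]
-1<3: swap(0,1), lo=1 mid=2 ⇒ [-1,3,10,6,0,-2,11,15,1,12,13,14]
10>3: swap(2,8), hi=7 ⇒ [-1,3,1,6,0,-2,11,15,10,12,13,14]
1<3: swap(1,2), lo=2 mid=3 ⇒ [-1,1,3,6,0,-2,11,15,10,12,13,14]
6>3: swap(3,7), hi=6 ⇒ [-1,1,3,15,0,-2,11,6,10,12,13,14]
15>3: swap(3,6), hi=5 ⇒ [-1,1,3,11,0,-2,15,6,10,12,13,14]
11>3: swap(3,5), hi=4 ⇒ [-1,1,3,-2,0,11,15,6,10,12,13,14]
-2<3: swap(2,3), lo=3 mid=4 ⇒ [-1,1,-2,3,0,11,15,6,10,12,13,14]
0<3: swap(3,4), lo=4 mid=5 ⇒ [-1,1,-2,0,3,11,15,6,10,12,13,14]
done. lo=4 hi=4; A=[-1,1,-2,0,3,11,15,6,10,12,13,14]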